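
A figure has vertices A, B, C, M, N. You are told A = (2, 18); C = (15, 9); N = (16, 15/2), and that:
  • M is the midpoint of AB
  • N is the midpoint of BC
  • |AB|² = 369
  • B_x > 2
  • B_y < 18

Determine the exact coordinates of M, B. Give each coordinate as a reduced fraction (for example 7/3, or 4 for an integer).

1. B_x = 17  [B = 2·N−C = 2·(16, 15/2)−(15, 9)]
2. B_y = 6  [B = 2·N−C = 2·(16, 15/2)−(15, 9)]
   so B = (17, 6)
3. M_x = 19/2  [2·M = A+B = (2, 18)+(17, 6)]
4. M_y = 12  [2·M = A+B = (2, 18)+(17, 6)]
   so M = (19/2, 12)

M = (19/2, 12)
B = (17, 6)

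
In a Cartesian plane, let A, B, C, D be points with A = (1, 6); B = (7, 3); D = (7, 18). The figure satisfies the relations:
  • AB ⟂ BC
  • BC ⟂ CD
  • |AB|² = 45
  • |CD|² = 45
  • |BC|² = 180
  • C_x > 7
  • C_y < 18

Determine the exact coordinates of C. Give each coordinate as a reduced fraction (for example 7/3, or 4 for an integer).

C = (13, 15)

1. C_x = 13  [[AB ⟂ BC ⇒ 6x-3y-33=0] ∩ [|C−(7, 18)|²=45]]
2. C_y = 15  [[AB ⟂ BC ⇒ 6x-3y-33=0] ∩ [|C−(7, 18)|²=45]]
   so C = (13, 15)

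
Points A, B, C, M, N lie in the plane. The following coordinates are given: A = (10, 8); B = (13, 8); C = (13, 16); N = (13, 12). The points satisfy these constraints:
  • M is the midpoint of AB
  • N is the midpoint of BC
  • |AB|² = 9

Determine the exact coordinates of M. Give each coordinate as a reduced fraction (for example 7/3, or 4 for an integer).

M = (23/2, 8)

1. M_x = 23/2  [2·M = A+B = (10, 8)+(13, 8)]
2. M_y = 8  [2·M = A+B = (10, 8)+(13, 8)]
   so M = (23/2, 8)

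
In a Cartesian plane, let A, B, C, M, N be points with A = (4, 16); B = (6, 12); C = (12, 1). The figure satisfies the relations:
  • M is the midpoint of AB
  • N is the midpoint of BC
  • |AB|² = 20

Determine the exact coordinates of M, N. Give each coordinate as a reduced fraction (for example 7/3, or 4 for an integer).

M = (5, 14)
N = (9, 13/2)

1. M_x = 5  [2·M = A+B = (4, 16)+(6, 12)]
2. M_y = 14  [2·M = A+B = (4, 16)+(6, 12)]
   so M = (5, 14)
3. N_x = 9  [2·N = B+C = (6, 12)+(12, 1)]
4. N_y = 13/2  [2·N = B+C = (6, 12)+(12, 1)]
   so N = (9, 13/2)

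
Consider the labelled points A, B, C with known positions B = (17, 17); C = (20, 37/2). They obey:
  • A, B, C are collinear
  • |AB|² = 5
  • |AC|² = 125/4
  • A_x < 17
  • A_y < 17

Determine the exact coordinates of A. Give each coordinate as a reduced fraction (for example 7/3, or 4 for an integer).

A = (15, 16)

1. A_x = 15  [[A, B, C are collinear ⇒ -3/2x+3y-51/2=0] ∩ [|A−(17, 17)|²=5]]
2. A_y = 16  [[A, B, C are collinear ⇒ -3/2x+3y-51/2=0] ∩ [|A−(17, 17)|²=5]]
   so A = (15, 16)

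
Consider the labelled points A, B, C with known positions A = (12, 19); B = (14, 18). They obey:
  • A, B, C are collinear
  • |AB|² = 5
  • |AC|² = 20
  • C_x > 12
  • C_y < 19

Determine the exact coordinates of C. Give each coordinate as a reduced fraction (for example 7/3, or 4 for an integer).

C = (16, 17)

1. C_x = 16  [[A, B, C are collinear ⇒ 1x+2y-50=0] ∩ [|C−(12, 19)|²=20]]
2. C_y = 17  [[A, B, C are collinear ⇒ 1x+2y-50=0] ∩ [|C−(12, 19)|²=20]]
   so C = (16, 17)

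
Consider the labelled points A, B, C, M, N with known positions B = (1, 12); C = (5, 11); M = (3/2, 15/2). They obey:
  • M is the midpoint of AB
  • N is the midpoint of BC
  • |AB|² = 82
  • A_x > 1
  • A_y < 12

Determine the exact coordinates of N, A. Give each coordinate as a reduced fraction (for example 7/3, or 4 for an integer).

1. A_x = 2  [A = 2·M−B = 2·(3/2, 15/2)−(1, 12)]
2. A_y = 3  [A = 2·M−B = 2·(3/2, 15/2)−(1, 12)]
   so A = (2, 3)
3. N_x = 3  [2·N = B+C = (1, 12)+(5, 11)]
4. N_y = 23/2  [2·N = B+C = (1, 12)+(5, 11)]
   so N = (3, 23/2)

N = (3, 23/2)
A = (2, 3)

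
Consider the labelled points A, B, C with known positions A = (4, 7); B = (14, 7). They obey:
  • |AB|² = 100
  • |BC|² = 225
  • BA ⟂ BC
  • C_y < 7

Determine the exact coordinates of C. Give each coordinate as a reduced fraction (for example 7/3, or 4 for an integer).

1. C_x = 14  [[BA ⟂ BC ⇒ -10x+140=0] ∩ [|C−(14, 7)|²=225]]
2. C_y = -8  [[BA ⟂ BC ⇒ -10x+140=0] ∩ [|C−(14, 7)|²=225]]
   so C = (14, -8)

C = (14, -8)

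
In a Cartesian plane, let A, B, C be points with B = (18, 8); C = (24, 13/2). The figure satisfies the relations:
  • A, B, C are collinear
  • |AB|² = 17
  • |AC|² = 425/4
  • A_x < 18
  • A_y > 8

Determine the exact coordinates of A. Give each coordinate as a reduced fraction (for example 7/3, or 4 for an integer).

A = (14, 9)

1. A_x = 14  [[A, B, C are collinear ⇒ 3/2x+6y-75=0] ∩ [|A−(18, 8)|²=17]]
2. A_y = 9  [[A, B, C are collinear ⇒ 3/2x+6y-75=0] ∩ [|A−(18, 8)|²=17]]
   so A = (14, 9)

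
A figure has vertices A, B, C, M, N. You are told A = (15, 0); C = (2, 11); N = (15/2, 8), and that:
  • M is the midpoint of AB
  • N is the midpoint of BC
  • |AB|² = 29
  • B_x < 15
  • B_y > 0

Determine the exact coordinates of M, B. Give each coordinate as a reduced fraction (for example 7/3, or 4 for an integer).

M = (14, 5/2)
B = (13, 5)

1. B_x = 13  [B = 2·N−C = 2·(15/2, 8)−(2, 11)]
2. B_y = 5  [B = 2·N−C = 2·(15/2, 8)−(2, 11)]
   so B = (13, 5)
3. M_x = 14  [2·M = A+B = (15, 0)+(13, 5)]
4. M_y = 5/2  [2·M = A+B = (15, 0)+(13, 5)]
   so M = (14, 5/2)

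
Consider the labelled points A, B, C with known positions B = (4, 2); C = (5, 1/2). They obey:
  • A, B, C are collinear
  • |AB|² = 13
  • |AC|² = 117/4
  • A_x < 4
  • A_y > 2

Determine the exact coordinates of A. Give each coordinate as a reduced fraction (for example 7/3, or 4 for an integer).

A = (2, 5)

1. A_x = 2  [[A, B, C are collinear ⇒ 3/2x+1y-8=0] ∩ [|A−(4, 2)|²=13]]
2. A_y = 5  [[A, B, C are collinear ⇒ 3/2x+1y-8=0] ∩ [|A−(4, 2)|²=13]]
   so A = (2, 5)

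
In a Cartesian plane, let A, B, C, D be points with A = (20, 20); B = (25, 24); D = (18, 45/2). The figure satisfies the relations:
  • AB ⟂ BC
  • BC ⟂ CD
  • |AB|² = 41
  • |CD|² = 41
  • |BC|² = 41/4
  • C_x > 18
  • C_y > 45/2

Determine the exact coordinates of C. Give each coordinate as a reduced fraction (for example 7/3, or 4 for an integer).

1. C_x = 23  [[AB ⟂ BC ⇒ 5x+4y-221=0] ∩ [|C−(18, 45/2)|²=41]]
2. C_y = 53/2  [[AB ⟂ BC ⇒ 5x+4y-221=0] ∩ [|C−(18, 45/2)|²=41]]
   so C = (23, 53/2)

C = (23, 53/2)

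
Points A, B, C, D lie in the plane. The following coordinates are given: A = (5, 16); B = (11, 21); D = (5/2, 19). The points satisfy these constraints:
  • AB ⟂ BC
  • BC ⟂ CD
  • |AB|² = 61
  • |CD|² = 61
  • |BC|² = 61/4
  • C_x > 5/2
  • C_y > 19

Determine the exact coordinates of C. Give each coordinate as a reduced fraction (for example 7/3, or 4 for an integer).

1. C_x = 17/2  [[AB ⟂ BC ⇒ 6x+5y-171=0] ∩ [|C−(5/2, 19)|²=61]]
2. C_y = 24  [[AB ⟂ BC ⇒ 6x+5y-171=0] ∩ [|C−(5/2, 19)|²=61]]
   so C = (17/2, 24)

C = (17/2, 24)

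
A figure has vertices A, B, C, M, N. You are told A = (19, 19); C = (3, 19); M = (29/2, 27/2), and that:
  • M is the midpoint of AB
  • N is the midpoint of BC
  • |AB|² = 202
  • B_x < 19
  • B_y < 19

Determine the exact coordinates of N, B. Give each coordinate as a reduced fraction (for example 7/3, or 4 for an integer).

1. B_x = 10  [B = 2·M−A = 2·(29/2, 27/2)−(19, 19)]
2. B_y = 8  [B = 2·M−A = 2·(29/2, 27/2)−(19, 19)]
   so B = (10, 8)
3. N_x = 13/2  [2·N = B+C = (10, 8)+(3, 19)]
4. N_y = 27/2  [2·N = B+C = (10, 8)+(3, 19)]
   so N = (13/2, 27/2)

N = (13/2, 27/2)
B = (10, 8)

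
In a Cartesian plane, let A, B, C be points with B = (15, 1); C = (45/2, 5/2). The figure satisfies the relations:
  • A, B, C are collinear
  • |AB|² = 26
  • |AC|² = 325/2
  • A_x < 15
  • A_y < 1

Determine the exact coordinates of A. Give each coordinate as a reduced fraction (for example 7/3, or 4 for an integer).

A = (10, 0)

1. A_x = 10  [[A, B, C are collinear ⇒ -3/2x+15/2y+15=0] ∩ [|A−(15, 1)|²=26]]
2. A_y = 0  [[A, B, C are collinear ⇒ -3/2x+15/2y+15=0] ∩ [|A−(15, 1)|²=26]]
   so A = (10, 0)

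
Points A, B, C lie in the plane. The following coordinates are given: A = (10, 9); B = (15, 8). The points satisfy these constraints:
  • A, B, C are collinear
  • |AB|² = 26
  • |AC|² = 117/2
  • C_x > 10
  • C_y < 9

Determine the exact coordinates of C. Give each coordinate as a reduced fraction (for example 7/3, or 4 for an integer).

C = (35/2, 15/2)

1. C_x = 35/2  [[A, B, C are collinear ⇒ 1x+5y-55=0] ∩ [|C−(10, 9)|²=117/2]]
2. C_y = 15/2  [[A, B, C are collinear ⇒ 1x+5y-55=0] ∩ [|C−(10, 9)|²=117/2]]
   so C = (35/2, 15/2)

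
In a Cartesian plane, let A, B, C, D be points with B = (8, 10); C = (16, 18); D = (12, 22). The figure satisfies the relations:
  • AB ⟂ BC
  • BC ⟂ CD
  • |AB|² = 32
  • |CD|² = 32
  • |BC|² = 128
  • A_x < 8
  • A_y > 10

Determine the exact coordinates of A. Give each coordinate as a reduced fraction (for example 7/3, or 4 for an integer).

1. A_x = 4  [[AB ⟂ BC ⇒ -8x-8y+144=0] ∩ [|A−(8, 10)|²=32]]
2. A_y = 14  [[AB ⟂ BC ⇒ -8x-8y+144=0] ∩ [|A−(8, 10)|²=32]]
   so A = (4, 14)

A = (4, 14)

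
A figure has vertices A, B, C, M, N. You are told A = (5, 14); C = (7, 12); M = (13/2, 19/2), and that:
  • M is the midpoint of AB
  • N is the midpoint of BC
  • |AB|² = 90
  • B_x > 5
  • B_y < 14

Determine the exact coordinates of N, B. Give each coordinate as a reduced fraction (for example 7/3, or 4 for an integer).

1. B_x = 8  [B = 2·M−A = 2·(13/2, 19/2)−(5, 14)]
2. B_y = 5  [B = 2·M−A = 2·(13/2, 19/2)−(5, 14)]
   so B = (8, 5)
3. N_x = 15/2  [2·N = B+C = (8, 5)+(7, 12)]
4. N_y = 17/2  [2·N = B+C = (8, 5)+(7, 12)]
   so N = (15/2, 17/2)

N = (15/2, 17/2)
B = (8, 5)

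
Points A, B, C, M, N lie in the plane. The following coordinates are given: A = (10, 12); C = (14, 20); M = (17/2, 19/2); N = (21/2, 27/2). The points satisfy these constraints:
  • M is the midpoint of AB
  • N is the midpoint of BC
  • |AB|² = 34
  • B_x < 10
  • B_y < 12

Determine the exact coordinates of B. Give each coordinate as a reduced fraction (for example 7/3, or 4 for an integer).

B = (7, 7)

1. B_x = 7  [B = 2·M−A = 2·(17/2, 19/2)−(10, 12)]
2. B_y = 7  [B = 2·M−A = 2·(17/2, 19/2)−(10, 12)]
   so B = (7, 7)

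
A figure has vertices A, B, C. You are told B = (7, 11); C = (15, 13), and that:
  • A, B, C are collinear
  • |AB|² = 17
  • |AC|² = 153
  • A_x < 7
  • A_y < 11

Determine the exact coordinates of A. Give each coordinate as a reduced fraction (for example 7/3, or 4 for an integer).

A = (3, 10)

1. A_x = 3  [[A, B, C are collinear ⇒ -2x+8y-74=0] ∩ [|A−(7, 11)|²=17]]
2. A_y = 10  [[A, B, C are collinear ⇒ -2x+8y-74=0] ∩ [|A−(7, 11)|²=17]]
   so A = (3, 10)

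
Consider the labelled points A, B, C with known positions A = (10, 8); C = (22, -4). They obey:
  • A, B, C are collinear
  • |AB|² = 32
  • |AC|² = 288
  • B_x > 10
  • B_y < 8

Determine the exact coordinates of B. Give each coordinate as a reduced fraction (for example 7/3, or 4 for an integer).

B = (14, 4)

1. B_x = 14  [[A, B, C are collinear ⇒ -12x-12y+216=0] ∩ [|B−(10, 8)|²=32]]
2. B_y = 4  [[A, B, C are collinear ⇒ -12x-12y+216=0] ∩ [|B−(10, 8)|²=32]]
   so B = (14, 4)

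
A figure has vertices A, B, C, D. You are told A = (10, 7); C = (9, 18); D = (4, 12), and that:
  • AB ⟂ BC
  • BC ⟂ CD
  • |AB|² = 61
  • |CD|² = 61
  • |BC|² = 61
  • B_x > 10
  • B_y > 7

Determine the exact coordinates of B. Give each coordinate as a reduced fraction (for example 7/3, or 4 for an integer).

1. B_x = 15  [[BC ⟂ CD ⇒ 5x+6y-153=0] ∩ [|B−(10, 7)|²=61]]
2. B_y = 13  [[BC ⟂ CD ⇒ 5x+6y-153=0] ∩ [|B−(10, 7)|²=61]]
   so B = (15, 13)

B = (15, 13)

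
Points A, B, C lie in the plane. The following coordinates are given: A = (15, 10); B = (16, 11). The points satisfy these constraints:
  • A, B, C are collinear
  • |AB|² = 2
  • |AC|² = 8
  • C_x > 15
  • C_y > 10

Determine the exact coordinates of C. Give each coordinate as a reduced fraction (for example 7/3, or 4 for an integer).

1. C_x = 17  [[A, B, C are collinear ⇒ -1x+1y+5=0] ∩ [|C−(15, 10)|²=8]]
2. C_y = 12  [[A, B, C are collinear ⇒ -1x+1y+5=0] ∩ [|C−(15, 10)|²=8]]
   so C = (17, 12)

C = (17, 12)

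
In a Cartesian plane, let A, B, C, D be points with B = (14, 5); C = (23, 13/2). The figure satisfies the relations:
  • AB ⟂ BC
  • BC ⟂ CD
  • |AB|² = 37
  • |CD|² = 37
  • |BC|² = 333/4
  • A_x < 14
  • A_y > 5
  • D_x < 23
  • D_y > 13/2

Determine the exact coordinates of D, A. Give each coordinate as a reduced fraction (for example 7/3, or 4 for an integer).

1. D_x = 22  [[BC ⟂ CD ⇒ 9x+3/2y-867/4=0] ∩ [|D−(23, 13/2)|²=37]]
2. D_y = 25/2  [[BC ⟂ CD ⇒ 9x+3/2y-867/4=0] ∩ [|D−(23, 13/2)|²=37]]
   so D = (22, 25/2)
3. A_x = 13  [[AB ⟂ BC ⇒ -9x-3/2y+267/2=0] ∩ [|A−(14, 5)|²=37]]
4. A_y = 11  [[AB ⟂ BC ⇒ -9x-3/2y+267/2=0] ∩ [|A−(14, 5)|²=37]]
   so A = (13, 11)

D = (22, 25/2)
A = (13, 11)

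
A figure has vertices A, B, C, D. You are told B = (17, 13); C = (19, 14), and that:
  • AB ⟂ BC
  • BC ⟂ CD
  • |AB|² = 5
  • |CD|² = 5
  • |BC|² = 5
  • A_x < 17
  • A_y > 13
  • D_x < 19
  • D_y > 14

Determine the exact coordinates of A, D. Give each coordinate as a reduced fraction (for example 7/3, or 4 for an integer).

1. A_x = 16  [[AB ⟂ BC ⇒ -2x-1y+47=0] ∩ [|A−(17, 13)|²=5]]
2. A_y = 15  [[AB ⟂ BC ⇒ -2x-1y+47=0] ∩ [|A−(17, 13)|²=5]]
   so A = (16, 15)
3. D_x = 18  [[BC ⟂ CD ⇒ 2x+1y-52=0] ∩ [|D−(19, 14)|²=5]]
4. D_y = 16  [[BC ⟂ CD ⇒ 2x+1y-52=0] ∩ [|D−(19, 14)|²=5]]
   so D = (18, 16)

A = (16, 15)
D = (18, 16)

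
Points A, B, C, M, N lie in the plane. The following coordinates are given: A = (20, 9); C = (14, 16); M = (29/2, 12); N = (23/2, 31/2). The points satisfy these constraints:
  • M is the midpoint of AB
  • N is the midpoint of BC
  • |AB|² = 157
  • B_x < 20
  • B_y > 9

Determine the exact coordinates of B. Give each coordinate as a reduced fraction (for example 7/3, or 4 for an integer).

B = (9, 15)

1. B_x = 9  [B = 2·M−A = 2·(29/2, 12)−(20, 9)]
2. B_y = 15  [B = 2·M−A = 2·(29/2, 12)−(20, 9)]
   so B = (9, 15)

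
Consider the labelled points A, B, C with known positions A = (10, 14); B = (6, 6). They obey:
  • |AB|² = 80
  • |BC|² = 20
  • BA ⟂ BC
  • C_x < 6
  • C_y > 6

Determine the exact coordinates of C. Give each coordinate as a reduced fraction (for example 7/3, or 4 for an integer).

C = (2, 8)

1. C_x = 2  [[BA ⟂ BC ⇒ 4x+8y-72=0] ∩ [|C−(6, 6)|²=20]]
2. C_y = 8  [[BA ⟂ BC ⇒ 4x+8y-72=0] ∩ [|C−(6, 6)|²=20]]
   so C = (2, 8)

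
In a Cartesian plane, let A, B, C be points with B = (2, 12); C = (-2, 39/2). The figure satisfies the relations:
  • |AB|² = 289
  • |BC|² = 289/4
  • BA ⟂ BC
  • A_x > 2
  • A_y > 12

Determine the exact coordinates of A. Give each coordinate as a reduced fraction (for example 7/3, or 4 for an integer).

1. A_x = 17  [[BA ⟂ BC ⇒ -4x+15/2y-82=0] ∩ [|A−(2, 12)|²=289]]
2. A_y = 20  [[BA ⟂ BC ⇒ -4x+15/2y-82=0] ∩ [|A−(2, 12)|²=289]]
   so A = (17, 20)

A = (17, 20)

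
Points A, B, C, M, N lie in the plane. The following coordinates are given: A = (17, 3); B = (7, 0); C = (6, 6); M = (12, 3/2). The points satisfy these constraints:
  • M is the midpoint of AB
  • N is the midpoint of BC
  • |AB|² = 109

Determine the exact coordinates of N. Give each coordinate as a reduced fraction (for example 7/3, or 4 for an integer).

N = (13/2, 3)

1. N_x = 13/2  [2·N = B+C = (7, 0)+(6, 6)]
2. N_y = 3  [2·N = B+C = (7, 0)+(6, 6)]
   so N = (13/2, 3)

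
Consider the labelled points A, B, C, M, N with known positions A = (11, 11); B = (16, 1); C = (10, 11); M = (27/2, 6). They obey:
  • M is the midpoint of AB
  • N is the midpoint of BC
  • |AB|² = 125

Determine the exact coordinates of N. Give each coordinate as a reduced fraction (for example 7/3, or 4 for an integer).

N = (13, 6)

1. N_x = 13  [2·N = B+C = (16, 1)+(10, 11)]
2. N_y = 6  [2·N = B+C = (16, 1)+(10, 11)]
   so N = (13, 6)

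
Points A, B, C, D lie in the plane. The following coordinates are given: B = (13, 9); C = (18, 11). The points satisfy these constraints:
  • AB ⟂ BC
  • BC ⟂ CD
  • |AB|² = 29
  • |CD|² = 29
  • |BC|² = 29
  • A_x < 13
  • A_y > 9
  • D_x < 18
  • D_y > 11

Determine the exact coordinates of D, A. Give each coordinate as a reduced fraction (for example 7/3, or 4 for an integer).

D = (16, 16)
A = (11, 14)

1. D_x = 16  [[BC ⟂ CD ⇒ 5x+2y-112=0] ∩ [|D−(18, 11)|²=29]]
2. D_y = 16  [[BC ⟂ CD ⇒ 5x+2y-112=0] ∩ [|D−(18, 11)|²=29]]
   so D = (16, 16)
3. A_x = 11  [[AB ⟂ BC ⇒ -5x-2y+83=0] ∩ [|A−(13, 9)|²=29]]
4. A_y = 14  [[AB ⟂ BC ⇒ -5x-2y+83=0] ∩ [|A−(13, 9)|²=29]]
   so A = (11, 14)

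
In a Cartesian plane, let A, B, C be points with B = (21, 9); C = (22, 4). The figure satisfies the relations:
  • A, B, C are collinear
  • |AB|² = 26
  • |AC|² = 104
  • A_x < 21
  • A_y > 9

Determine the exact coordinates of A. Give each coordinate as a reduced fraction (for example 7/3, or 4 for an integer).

A = (20, 14)

1. A_x = 20  [[A, B, C are collinear ⇒ 5x+1y-114=0] ∩ [|A−(21, 9)|²=26]]
2. A_y = 14  [[A, B, C are collinear ⇒ 5x+1y-114=0] ∩ [|A−(21, 9)|²=26]]
   so A = (20, 14)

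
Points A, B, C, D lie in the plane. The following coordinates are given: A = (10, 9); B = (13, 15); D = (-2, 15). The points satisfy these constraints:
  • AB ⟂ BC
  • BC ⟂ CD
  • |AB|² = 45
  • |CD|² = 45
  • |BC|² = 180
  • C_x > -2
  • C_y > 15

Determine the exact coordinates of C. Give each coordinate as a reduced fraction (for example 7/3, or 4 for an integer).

1. C_x = 1  [[AB ⟂ BC ⇒ 3x+6y-129=0] ∩ [|C−(-2, 15)|²=45]]
2. C_y = 21  [[AB ⟂ BC ⇒ 3x+6y-129=0] ∩ [|C−(-2, 15)|²=45]]
   so C = (1, 21)

C = (1, 21)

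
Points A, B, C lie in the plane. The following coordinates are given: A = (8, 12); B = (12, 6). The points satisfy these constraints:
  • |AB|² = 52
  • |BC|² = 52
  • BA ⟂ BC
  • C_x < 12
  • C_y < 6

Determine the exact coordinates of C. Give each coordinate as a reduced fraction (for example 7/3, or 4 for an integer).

C = (6, 2)

1. C_x = 6  [[BA ⟂ BC ⇒ -4x+6y+12=0] ∩ [|C−(12, 6)|²=52]]
2. C_y = 2  [[BA ⟂ BC ⇒ -4x+6y+12=0] ∩ [|C−(12, 6)|²=52]]
   so C = (6, 2)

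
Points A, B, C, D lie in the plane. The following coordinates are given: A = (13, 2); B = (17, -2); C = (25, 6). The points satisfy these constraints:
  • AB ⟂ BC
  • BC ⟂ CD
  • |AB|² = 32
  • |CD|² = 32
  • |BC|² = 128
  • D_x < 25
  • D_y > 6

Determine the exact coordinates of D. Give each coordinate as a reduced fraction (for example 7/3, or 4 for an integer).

D = (21, 10)

1. D_x = 21  [[BC ⟂ CD ⇒ 8x+8y-248=0] ∩ [|D−(25, 6)|²=32]]
2. D_y = 10  [[BC ⟂ CD ⇒ 8x+8y-248=0] ∩ [|D−(25, 6)|²=32]]
   so D = (21, 10)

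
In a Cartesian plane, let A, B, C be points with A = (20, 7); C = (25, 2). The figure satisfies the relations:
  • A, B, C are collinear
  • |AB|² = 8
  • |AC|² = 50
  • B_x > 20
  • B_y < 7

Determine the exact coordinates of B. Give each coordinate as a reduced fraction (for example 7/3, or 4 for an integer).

1. B_x = 22  [[A, B, C are collinear ⇒ -5x-5y+135=0] ∩ [|B−(20, 7)|²=8]]
2. B_y = 5  [[A, B, C are collinear ⇒ -5x-5y+135=0] ∩ [|B−(20, 7)|²=8]]
   so B = (22, 5)

B = (22, 5)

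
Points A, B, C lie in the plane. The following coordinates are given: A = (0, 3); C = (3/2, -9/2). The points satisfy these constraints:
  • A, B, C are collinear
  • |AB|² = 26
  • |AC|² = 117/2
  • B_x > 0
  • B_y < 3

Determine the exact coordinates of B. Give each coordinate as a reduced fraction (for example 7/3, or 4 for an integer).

B = (1, -2)

1. B_x = 1  [[A, B, C are collinear ⇒ -15/2x-3/2y+9/2=0] ∩ [|B−(0, 3)|²=26]]
2. B_y = -2  [[A, B, C are collinear ⇒ -15/2x-3/2y+9/2=0] ∩ [|B−(0, 3)|²=26]]
   so B = (1, -2)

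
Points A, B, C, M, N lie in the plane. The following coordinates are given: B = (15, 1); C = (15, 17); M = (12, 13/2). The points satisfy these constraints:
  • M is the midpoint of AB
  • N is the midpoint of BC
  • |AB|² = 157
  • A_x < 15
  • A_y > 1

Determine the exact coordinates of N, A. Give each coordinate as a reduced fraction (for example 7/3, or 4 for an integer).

N = (15, 9)
A = (9, 12)

1. A_x = 9  [A = 2·M−B = 2·(12, 13/2)−(15, 1)]
2. A_y = 12  [A = 2·M−B = 2·(12, 13/2)−(15, 1)]
   so A = (9, 12)
3. N_x = 15  [2·N = B+C = (15, 1)+(15, 17)]
4. N_y = 9  [2·N = B+C = (15, 1)+(15, 17)]
   so N = (15, 9)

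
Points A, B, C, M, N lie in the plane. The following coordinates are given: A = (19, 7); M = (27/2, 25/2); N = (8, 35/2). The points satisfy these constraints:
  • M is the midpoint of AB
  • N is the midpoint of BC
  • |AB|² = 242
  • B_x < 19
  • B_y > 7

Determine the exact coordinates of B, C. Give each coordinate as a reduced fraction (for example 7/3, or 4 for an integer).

1. B_x = 8  [B = 2·M−A = 2·(27/2, 25/2)−(19, 7)]
2. B_y = 18  [B = 2·M−A = 2·(27/2, 25/2)−(19, 7)]
   so B = (8, 18)
3. C_x = 8  [C = 2·N−B = 2·(8, 35/2)−(8, 18)]
4. C_y = 17  [C = 2·N−B = 2·(8, 35/2)−(8, 18)]
   so C = (8, 17)

B = (8, 18)
C = (8, 17)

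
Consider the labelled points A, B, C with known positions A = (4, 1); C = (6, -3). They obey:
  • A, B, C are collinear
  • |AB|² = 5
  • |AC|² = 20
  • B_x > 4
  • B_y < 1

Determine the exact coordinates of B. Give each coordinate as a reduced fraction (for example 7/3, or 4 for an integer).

B = (5, -1)

1. B_x = 5  [[A, B, C are collinear ⇒ -4x-2y+18=0] ∩ [|B−(4, 1)|²=5]]
2. B_y = -1  [[A, B, C are collinear ⇒ -4x-2y+18=0] ∩ [|B−(4, 1)|²=5]]
   so B = (5, -1)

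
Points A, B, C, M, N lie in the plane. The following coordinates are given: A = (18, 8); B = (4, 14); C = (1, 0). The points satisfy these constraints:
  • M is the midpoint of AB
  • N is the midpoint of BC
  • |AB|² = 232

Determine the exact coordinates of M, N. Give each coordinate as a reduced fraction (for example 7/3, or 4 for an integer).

1. M_x = 11  [2·M = A+B = (18, 8)+(4, 14)]
2. M_y = 11  [2·M = A+B = (18, 8)+(4, 14)]
   so M = (11, 11)
3. N_x = 5/2  [2·N = B+C = (4, 14)+(1, 0)]
4. N_y = 7  [2·N = B+C = (4, 14)+(1, 0)]
   so N = (5/2, 7)

M = (11, 11)
N = (5/2, 7)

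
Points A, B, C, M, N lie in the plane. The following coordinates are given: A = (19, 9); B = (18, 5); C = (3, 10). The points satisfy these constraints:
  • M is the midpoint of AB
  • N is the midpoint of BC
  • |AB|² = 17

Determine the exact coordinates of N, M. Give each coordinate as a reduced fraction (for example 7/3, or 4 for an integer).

N = (21/2, 15/2)
M = (37/2, 7)

1. M_x = 37/2  [2·M = A+B = (19, 9)+(18, 5)]
2. M_y = 7  [2·M = A+B = (19, 9)+(18, 5)]
   so M = (37/2, 7)
3. N_x = 21/2  [2·N = B+C = (18, 5)+(3, 10)]
4. N_y = 15/2  [2·N = B+C = (18, 5)+(3, 10)]
   so N = (21/2, 15/2)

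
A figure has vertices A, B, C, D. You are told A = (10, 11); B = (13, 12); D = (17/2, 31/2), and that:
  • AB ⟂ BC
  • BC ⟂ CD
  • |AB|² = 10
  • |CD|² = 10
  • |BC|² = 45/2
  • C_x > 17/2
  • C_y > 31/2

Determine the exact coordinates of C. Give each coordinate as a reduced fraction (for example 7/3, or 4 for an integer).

1. C_x = 23/2  [[AB ⟂ BC ⇒ 3x+1y-51=0] ∩ [|C−(17/2, 31/2)|²=10]]
2. C_y = 33/2  [[AB ⟂ BC ⇒ 3x+1y-51=0] ∩ [|C−(17/2, 31/2)|²=10]]
   so C = (23/2, 33/2)

C = (23/2, 33/2)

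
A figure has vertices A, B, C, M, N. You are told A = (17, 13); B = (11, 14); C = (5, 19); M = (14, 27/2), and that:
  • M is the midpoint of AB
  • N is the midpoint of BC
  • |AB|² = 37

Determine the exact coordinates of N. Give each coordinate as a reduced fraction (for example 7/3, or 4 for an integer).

1. N_x = 8  [2·N = B+C = (11, 14)+(5, 19)]
2. N_y = 33/2  [2·N = B+C = (11, 14)+(5, 19)]
   so N = (8, 33/2)

N = (8, 33/2)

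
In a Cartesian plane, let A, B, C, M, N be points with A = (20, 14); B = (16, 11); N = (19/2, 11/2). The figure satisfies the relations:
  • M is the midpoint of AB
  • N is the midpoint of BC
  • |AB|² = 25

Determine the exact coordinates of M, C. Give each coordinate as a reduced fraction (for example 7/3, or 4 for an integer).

M = (18, 25/2)
C = (3, 0)

1. M_x = 18  [2·M = A+B = (20, 14)+(16, 11)]
2. M_y = 25/2  [2·M = A+B = (20, 14)+(16, 11)]
   so M = (18, 25/2)
3. C_x = 3  [C = 2·N−B = 2·(19/2, 11/2)−(16, 11)]
4. C_y = 0  [C = 2·N−B = 2·(19/2, 11/2)−(16, 11)]
   so C = (3, 0)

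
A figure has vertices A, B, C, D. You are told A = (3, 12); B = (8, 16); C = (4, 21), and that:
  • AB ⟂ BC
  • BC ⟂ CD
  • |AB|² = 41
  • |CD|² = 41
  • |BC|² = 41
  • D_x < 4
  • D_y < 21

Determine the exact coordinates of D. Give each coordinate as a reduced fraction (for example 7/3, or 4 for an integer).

1. D_x = -1  [[BC ⟂ CD ⇒ -4x+5y-89=0] ∩ [|D−(4, 21)|²=41]]
2. D_y = 17  [[BC ⟂ CD ⇒ -4x+5y-89=0] ∩ [|D−(4, 21)|²=41]]
   so D = (-1, 17)

D = (-1, 17)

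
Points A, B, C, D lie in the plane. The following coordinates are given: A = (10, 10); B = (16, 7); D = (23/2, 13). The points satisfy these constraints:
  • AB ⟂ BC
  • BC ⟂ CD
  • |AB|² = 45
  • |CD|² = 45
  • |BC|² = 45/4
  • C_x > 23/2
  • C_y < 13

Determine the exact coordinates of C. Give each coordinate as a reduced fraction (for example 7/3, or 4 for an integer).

1. C_x = 35/2  [[AB ⟂ BC ⇒ 6x-3y-75=0] ∩ [|C−(23/2, 13)|²=45]]
2. C_y = 10  [[AB ⟂ BC ⇒ 6x-3y-75=0] ∩ [|C−(23/2, 13)|²=45]]
   so C = (35/2, 10)

C = (35/2, 10)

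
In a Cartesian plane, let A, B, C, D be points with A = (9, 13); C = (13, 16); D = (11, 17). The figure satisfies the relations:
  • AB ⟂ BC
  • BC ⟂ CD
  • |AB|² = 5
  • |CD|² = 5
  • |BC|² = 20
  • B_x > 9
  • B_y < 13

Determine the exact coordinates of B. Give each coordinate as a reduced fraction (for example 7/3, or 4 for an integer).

B = (11, 12)

1. B_x = 11  [[BC ⟂ CD ⇒ 2x-1y-10=0] ∩ [|B−(9, 13)|²=5]]
2. B_y = 12  [[BC ⟂ CD ⇒ 2x-1y-10=0] ∩ [|B−(9, 13)|²=5]]
   so B = (11, 12)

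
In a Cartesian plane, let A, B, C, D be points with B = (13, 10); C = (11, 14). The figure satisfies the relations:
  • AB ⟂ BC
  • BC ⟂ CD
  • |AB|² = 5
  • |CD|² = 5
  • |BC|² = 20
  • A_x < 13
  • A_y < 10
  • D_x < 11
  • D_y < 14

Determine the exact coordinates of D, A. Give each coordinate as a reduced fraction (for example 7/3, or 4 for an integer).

D = (9, 13)
A = (11, 9)

1. D_x = 9  [[BC ⟂ CD ⇒ -2x+4y-34=0] ∩ [|D−(11, 14)|²=5]]
2. D_y = 13  [[BC ⟂ CD ⇒ -2x+4y-34=0] ∩ [|D−(11, 14)|²=5]]
   so D = (9, 13)
3. A_x = 11  [[AB ⟂ BC ⇒ 2x-4y+14=0] ∩ [|A−(13, 10)|²=5]]
4. A_y = 9  [[AB ⟂ BC ⇒ 2x-4y+14=0] ∩ [|A−(13, 10)|²=5]]
   so A = (11, 9)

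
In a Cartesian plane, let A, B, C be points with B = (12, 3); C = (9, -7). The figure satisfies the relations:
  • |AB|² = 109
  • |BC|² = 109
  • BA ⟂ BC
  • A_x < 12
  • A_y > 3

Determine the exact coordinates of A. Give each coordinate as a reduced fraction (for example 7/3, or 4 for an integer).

A = (2, 6)

1. A_x = 2  [[BA ⟂ BC ⇒ -3x-10y+66=0] ∩ [|A−(12, 3)|²=109]]
2. A_y = 6  [[BA ⟂ BC ⇒ -3x-10y+66=0] ∩ [|A−(12, 3)|²=109]]
   so A = (2, 6)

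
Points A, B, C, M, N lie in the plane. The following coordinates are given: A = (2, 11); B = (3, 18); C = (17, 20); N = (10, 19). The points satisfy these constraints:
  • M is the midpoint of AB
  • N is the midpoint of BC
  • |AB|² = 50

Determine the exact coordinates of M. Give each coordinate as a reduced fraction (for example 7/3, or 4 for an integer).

M = (5/2, 29/2)

1. M_x = 5/2  [2·M = A+B = (2, 11)+(3, 18)]
2. M_y = 29/2  [2·M = A+B = (2, 11)+(3, 18)]
   so M = (5/2, 29/2)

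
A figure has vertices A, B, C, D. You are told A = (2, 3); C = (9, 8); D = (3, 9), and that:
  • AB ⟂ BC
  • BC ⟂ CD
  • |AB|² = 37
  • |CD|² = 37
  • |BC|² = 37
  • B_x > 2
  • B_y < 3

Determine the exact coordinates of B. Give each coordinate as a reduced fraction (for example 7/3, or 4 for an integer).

B = (8, 2)

1. B_x = 8  [[BC ⟂ CD ⇒ 6x-1y-46=0] ∩ [|B−(2, 3)|²=37]]
2. B_y = 2  [[BC ⟂ CD ⇒ 6x-1y-46=0] ∩ [|B−(2, 3)|²=37]]
   so B = (8, 2)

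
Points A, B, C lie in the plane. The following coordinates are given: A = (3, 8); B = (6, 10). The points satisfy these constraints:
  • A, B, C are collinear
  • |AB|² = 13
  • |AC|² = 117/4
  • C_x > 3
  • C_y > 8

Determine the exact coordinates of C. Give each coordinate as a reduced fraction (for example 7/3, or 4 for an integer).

1. C_x = 15/2  [[A, B, C are collinear ⇒ -2x+3y-18=0] ∩ [|C−(3, 8)|²=117/4]]
2. C_y = 11  [[A, B, C are collinear ⇒ -2x+3y-18=0] ∩ [|C−(3, 8)|²=117/4]]
   so C = (15/2, 11)

C = (15/2, 11)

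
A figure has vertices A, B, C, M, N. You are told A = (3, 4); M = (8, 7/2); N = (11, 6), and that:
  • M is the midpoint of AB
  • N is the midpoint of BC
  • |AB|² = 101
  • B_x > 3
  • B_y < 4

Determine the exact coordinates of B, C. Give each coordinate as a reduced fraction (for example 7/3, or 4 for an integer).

B = (13, 3)
C = (9, 9)

1. B_x = 13  [B = 2·M−A = 2·(8, 7/2)−(3, 4)]
2. B_y = 3  [B = 2·M−A = 2·(8, 7/2)−(3, 4)]
   so B = (13, 3)
3. C_x = 9  [C = 2·N−B = 2·(11, 6)−(13, 3)]
4. C_y = 9  [C = 2·N−B = 2·(11, 6)−(13, 3)]
   so C = (9, 9)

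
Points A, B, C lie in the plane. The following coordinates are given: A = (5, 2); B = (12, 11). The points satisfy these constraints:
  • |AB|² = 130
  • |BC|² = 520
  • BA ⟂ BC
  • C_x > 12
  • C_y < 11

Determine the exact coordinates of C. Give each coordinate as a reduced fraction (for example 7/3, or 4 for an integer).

1. C_x = 30  [[BA ⟂ BC ⇒ -7x-9y+183=0] ∩ [|C−(12, 11)|²=520]]
2. C_y = -3  [[BA ⟂ BC ⇒ -7x-9y+183=0] ∩ [|C−(12, 11)|²=520]]
   so C = (30, -3)

C = (30, -3)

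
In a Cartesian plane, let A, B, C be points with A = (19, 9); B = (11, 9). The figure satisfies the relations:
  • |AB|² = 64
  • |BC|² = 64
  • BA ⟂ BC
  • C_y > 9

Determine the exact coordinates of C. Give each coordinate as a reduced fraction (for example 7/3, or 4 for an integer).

C = (11, 17)

1. C_x = 11  [[BA ⟂ BC ⇒ 8x-88=0] ∩ [|C−(11, 9)|²=64]]
2. C_y = 17  [[BA ⟂ BC ⇒ 8x-88=0] ∩ [|C−(11, 9)|²=64]]
   so C = (11, 17)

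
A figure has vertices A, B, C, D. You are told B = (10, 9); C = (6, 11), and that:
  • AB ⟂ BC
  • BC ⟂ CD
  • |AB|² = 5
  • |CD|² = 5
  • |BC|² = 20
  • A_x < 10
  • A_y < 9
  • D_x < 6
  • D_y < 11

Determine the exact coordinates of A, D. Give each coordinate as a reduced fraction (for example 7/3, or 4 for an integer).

1. A_x = 9  [[AB ⟂ BC ⇒ 4x-2y-22=0] ∩ [|A−(10, 9)|²=5]]
2. A_y = 7  [[AB ⟂ BC ⇒ 4x-2y-22=0] ∩ [|A−(10, 9)|²=5]]
   so A = (9, 7)
3. D_x = 5  [[BC ⟂ CD ⇒ -4x+2y+2=0] ∩ [|D−(6, 11)|²=5]]
4. D_y = 9  [[BC ⟂ CD ⇒ -4x+2y+2=0] ∩ [|D−(6, 11)|²=5]]
   so D = (5, 9)

A = (9, 7)
D = (5, 9)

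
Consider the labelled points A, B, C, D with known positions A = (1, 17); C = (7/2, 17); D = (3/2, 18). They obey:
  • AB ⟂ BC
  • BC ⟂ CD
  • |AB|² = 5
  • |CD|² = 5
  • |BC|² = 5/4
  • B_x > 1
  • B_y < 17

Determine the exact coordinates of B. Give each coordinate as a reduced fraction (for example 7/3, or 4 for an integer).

B = (3, 16)

1. B_x = 3  [[BC ⟂ CD ⇒ 2x-1y+10=0] ∩ [|B−(1, 17)|²=5]]
2. B_y = 16  [[BC ⟂ CD ⇒ 2x-1y+10=0] ∩ [|B−(1, 17)|²=5]]
   so B = (3, 16)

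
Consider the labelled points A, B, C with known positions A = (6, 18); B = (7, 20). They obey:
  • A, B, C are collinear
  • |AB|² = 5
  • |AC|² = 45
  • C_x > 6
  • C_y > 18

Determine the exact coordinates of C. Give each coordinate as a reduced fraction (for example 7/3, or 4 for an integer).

C = (9, 24)

1. C_x = 9  [[A, B, C are collinear ⇒ -2x+1y-6=0] ∩ [|C−(6, 18)|²=45]]
2. C_y = 24  [[A, B, C are collinear ⇒ -2x+1y-6=0] ∩ [|C−(6, 18)|²=45]]
   so C = (9, 24)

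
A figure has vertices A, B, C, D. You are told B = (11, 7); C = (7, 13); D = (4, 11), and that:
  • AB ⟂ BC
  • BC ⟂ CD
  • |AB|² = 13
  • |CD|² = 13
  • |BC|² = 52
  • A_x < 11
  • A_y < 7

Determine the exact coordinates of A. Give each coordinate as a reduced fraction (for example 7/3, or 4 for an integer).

A = (8, 5)

1. A_x = 8  [[AB ⟂ BC ⇒ 4x-6y-2=0] ∩ [|A−(11, 7)|²=13]]
2. A_y = 5  [[AB ⟂ BC ⇒ 4x-6y-2=0] ∩ [|A−(11, 7)|²=13]]
   so A = (8, 5)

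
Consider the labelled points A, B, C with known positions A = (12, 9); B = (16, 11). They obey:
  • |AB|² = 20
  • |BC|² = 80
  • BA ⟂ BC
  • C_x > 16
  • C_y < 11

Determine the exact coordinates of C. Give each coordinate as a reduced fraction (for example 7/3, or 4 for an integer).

C = (20, 3)

1. C_x = 20  [[BA ⟂ BC ⇒ -4x-2y+86=0] ∩ [|C−(16, 11)|²=80]]
2. C_y = 3  [[BA ⟂ BC ⇒ -4x-2y+86=0] ∩ [|C−(16, 11)|²=80]]
   so C = (20, 3)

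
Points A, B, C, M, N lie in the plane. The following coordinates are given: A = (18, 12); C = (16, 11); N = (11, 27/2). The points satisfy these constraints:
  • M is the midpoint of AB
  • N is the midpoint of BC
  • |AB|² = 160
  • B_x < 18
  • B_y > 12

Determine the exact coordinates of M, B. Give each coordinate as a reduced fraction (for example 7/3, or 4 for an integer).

M = (12, 14)
B = (6, 16)

1. B_x = 6  [B = 2·N−C = 2·(11, 27/2)−(16, 11)]
2. B_y = 16  [B = 2·N−C = 2·(11, 27/2)−(16, 11)]
   so B = (6, 16)
3. M_x = 12  [2·M = A+B = (18, 12)+(6, 16)]
4. M_y = 14  [2·M = A+B = (18, 12)+(6, 16)]
   so M = (12, 14)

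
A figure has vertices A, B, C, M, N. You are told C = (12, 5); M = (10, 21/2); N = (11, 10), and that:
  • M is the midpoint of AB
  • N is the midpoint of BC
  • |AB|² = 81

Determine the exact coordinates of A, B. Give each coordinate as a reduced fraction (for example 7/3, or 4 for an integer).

1. B_x = 10  [B = 2·N−C = 2·(11, 10)−(12, 5)]
2. B_y = 15  [B = 2·N−C = 2·(11, 10)−(12, 5)]
   so B = (10, 15)
3. A_x = 10  [A = 2·M−B = 2·(10, 21/2)−(10, 15)]
4. A_y = 6  [A = 2·M−B = 2·(10, 21/2)−(10, 15)]
   so A = (10, 6)

A = (10, 6)
B = (10, 15)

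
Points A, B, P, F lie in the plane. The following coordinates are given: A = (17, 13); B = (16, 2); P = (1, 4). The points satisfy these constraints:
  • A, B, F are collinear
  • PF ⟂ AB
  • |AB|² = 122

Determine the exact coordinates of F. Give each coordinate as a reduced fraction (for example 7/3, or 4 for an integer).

F = (1959/122, 321/122)

1. F_x = 1959/122  [[A, B, F are collinear ⇒ 11x-1y-174=0] ∩ [PF ⟂ AB ⇒ -1x-11y+45=0]]
2. F_y = 321/122  [[A, B, F are collinear ⇒ 11x-1y-174=0] ∩ [PF ⟂ AB ⇒ -1x-11y+45=0]]
   so F = (1959/122, 321/122)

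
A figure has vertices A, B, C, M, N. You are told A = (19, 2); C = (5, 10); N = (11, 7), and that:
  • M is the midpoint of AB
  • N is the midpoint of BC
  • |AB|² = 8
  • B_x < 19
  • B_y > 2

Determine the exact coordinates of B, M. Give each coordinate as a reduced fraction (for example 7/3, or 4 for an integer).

B = (17, 4)
M = (18, 3)

1. B_x = 17  [B = 2·N−C = 2·(11, 7)−(5, 10)]
2. B_y = 4  [B = 2·N−C = 2·(11, 7)−(5, 10)]
   so B = (17, 4)
3. M_x = 18  [2·M = A+B = (19, 2)+(17, 4)]
4. M_y = 3  [2·M = A+B = (19, 2)+(17, 4)]
   so M = (18, 3)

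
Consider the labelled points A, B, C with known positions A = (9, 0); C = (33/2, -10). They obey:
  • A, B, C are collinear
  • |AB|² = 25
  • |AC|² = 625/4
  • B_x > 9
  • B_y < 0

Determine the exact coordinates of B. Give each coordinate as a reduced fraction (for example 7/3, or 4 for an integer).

1. B_x = 12  [[A, B, C are collinear ⇒ -10x-15/2y+90=0] ∩ [|B−(9, 0)|²=25]]
2. B_y = -4  [[A, B, C are collinear ⇒ -10x-15/2y+90=0] ∩ [|B−(9, 0)|²=25]]
   so B = (12, -4)

B = (12, -4)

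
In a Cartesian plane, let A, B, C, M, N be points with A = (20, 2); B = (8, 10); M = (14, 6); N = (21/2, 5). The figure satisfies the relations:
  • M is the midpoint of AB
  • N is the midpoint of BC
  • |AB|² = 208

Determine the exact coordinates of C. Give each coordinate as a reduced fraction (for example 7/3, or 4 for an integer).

1. C_x = 13  [C = 2·N−B = 2·(21/2, 5)−(8, 10)]
2. C_y = 0  [C = 2·N−B = 2·(21/2, 5)−(8, 10)]
   so C = (13, 0)

C = (13, 0)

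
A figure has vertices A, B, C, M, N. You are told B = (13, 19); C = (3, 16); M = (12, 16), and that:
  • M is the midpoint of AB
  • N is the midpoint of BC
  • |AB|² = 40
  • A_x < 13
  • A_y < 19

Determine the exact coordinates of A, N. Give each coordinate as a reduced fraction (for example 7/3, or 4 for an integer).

A = (11, 13)
N = (8, 35/2)

1. A_x = 11  [A = 2·M−B = 2·(12, 16)−(13, 19)]
2. A_y = 13  [A = 2·M−B = 2·(12, 16)−(13, 19)]
   so A = (11, 13)
3. N_x = 8  [2·N = B+C = (13, 19)+(3, 16)]
4. N_y = 35/2  [2·N = B+C = (13, 19)+(3, 16)]
   so N = (8, 35/2)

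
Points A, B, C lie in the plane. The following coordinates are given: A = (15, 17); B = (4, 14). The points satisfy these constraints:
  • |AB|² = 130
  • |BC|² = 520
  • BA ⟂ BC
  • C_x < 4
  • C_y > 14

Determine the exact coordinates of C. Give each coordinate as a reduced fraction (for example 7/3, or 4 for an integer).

C = (-2, 36)

1. C_x = -2  [[BA ⟂ BC ⇒ 11x+3y-86=0] ∩ [|C−(4, 14)|²=520]]
2. C_y = 36  [[BA ⟂ BC ⇒ 11x+3y-86=0] ∩ [|C−(4, 14)|²=520]]
   so C = (-2, 36)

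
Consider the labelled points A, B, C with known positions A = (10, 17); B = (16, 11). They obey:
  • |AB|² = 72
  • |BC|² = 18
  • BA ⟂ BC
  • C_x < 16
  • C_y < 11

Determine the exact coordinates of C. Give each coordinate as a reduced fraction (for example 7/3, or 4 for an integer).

C = (13, 8)

1. C_x = 13  [[BA ⟂ BC ⇒ -6x+6y+30=0] ∩ [|C−(16, 11)|²=18]]
2. C_y = 8  [[BA ⟂ BC ⇒ -6x+6y+30=0] ∩ [|C−(16, 11)|²=18]]
   so C = (13, 8)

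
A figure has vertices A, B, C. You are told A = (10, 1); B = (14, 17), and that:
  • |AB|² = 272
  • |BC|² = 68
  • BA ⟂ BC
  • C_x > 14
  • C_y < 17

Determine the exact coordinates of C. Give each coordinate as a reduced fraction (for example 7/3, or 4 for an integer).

C = (22, 15)

1. C_x = 22  [[BA ⟂ BC ⇒ -4x-16y+328=0] ∩ [|C−(14, 17)|²=68]]
2. C_y = 15  [[BA ⟂ BC ⇒ -4x-16y+328=0] ∩ [|C−(14, 17)|²=68]]
   so C = (22, 15)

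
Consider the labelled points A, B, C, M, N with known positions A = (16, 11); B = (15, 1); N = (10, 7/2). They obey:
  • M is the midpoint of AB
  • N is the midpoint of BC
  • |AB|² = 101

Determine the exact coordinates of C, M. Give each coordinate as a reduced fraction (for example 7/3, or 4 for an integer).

1. M_x = 31/2  [2·M = A+B = (16, 11)+(15, 1)]
2. M_y = 6  [2·M = A+B = (16, 11)+(15, 1)]
   so M = (31/2, 6)
3. C_x = 5  [C = 2·N−B = 2·(10, 7/2)−(15, 1)]
4. C_y = 6  [C = 2·N−B = 2·(10, 7/2)−(15, 1)]
   so C = (5, 6)

C = (5, 6)
M = (31/2, 6)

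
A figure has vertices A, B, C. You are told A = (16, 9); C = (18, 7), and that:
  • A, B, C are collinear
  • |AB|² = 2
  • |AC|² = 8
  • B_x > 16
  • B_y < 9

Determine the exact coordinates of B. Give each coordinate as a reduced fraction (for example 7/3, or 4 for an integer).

B = (17, 8)

1. B_x = 17  [[A, B, C are collinear ⇒ -2x-2y+50=0] ∩ [|B−(16, 9)|²=2]]
2. B_y = 8  [[A, B, C are collinear ⇒ -2x-2y+50=0] ∩ [|B−(16, 9)|²=2]]
   so B = (17, 8)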